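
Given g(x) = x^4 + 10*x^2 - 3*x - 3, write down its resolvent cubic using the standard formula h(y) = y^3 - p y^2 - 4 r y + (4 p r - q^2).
h(y) = y^3 - 10*y^2 + 12*y - 129

Identify coefficients: p = 10, q = -3, r = -3.
Plug into h(y) = y^3 - p y^2 - 4 r y + (4 p r - q^2):
  h(y) = y^3 - (10) y^2 - 4*(-3) y + (4*(10)*(-3) - (-3)^2)
       = y^3 + (-10) y^2 + (12) y + (-129).
Simplifying: h(y) = y^3 - 10*y^2 + 12*y - 129.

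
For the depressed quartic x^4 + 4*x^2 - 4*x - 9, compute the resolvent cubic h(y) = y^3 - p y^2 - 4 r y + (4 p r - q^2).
h(y) = y^3 - 4*y^2 + 36*y - 160

Identify coefficients: p = 4, q = -4, r = -9.
Plug into h(y) = y^3 - p y^2 - 4 r y + (4 p r - q^2):
  h(y) = y^3 - (4) y^2 - 4*(-9) y + (4*(4)*(-9) - (-4)^2)
       = y^3 + (-4) y^2 + (36) y + (-160).
Simplifying: h(y) = y^3 - 4*y^2 + 36*y - 160.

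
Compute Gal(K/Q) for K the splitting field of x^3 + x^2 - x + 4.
Gal(K/Q) = S_3 (symmetric group of order 6)

Compute the discriminant of x^3 + (1)*x^2 + (-1)*x + (4): Δ = -515. Since Δ is not a rational square, the Galois group is not contained in A_3; it must be the full S_3 (irreducibility of the cubic rules out anything smaller).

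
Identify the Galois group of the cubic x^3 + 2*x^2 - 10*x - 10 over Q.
Gal(K/Q) = S_3 (symmetric group of order 6)

Compute the discriminant of x^3 + (2)*x^2 + (-10)*x + (-10): Δ = 5620. Since Δ is not a rational square, the Galois group is not contained in A_3; it must be the full S_3 (irreducibility of the cubic rules out anything smaller).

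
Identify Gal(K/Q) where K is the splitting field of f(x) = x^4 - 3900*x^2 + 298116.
Gal(K/Q) = Z/2Z (cyclic of order 2)

f factors as (x^2 - 3822)(x^2 - 78), so the splitting field is K = Q(sqrt(3822), sqrt(78)). The squarefree part of 3822 is 78 and the squarefree part of 78 is also 78, so sqrt(3822) and sqrt(78) are both rational multiples of sqrt(78). Hence Q(sqrt(3822)) = Q(sqrt(78)) = Q(sqrt(78)), and the splitting field collapses to a single degree-2 extension with Galois group Z/2Z.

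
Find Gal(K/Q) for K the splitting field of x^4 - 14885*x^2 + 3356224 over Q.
Gal(K/Q) = Z/2Z (cyclic of order 2)

f factors as (x^2 - 229)(x^2 - 14656), so the splitting field is K = Q(sqrt(229), sqrt(14656)). The squarefree part of 229 is 229 and the squarefree part of 14656 is also 229, so sqrt(229) and sqrt(14656) are both rational multiples of sqrt(229). Hence Q(sqrt(229)) = Q(sqrt(14656)) = Q(sqrt(229)), and the splitting field collapses to a single degree-2 extension with Galois group Z/2Z.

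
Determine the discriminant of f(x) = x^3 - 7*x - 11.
Δ = -1895

For a depressed cubic x^3 + p x + q the discriminant is Δ = -4 p^3 - 27 q^2 = -4*(-7)^3 - 27*(-11)^2 = 1372 - 3267 = -1895.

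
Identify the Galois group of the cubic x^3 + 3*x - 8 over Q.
Gal(K/Q) = S_3 (symmetric group of order 6)

Compute the discriminant of x^3 + (0)*x^2 + (3)*x + (-8): Δ = -1836. Since Δ is not a rational square, the Galois group is not contained in A_3; it must be the full S_3 (irreducibility of the cubic rules out anything smaller).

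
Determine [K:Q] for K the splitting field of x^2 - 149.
[K:Q] = 2

The polynomial x^2 - 149 is irreducible over Q since 149 is not a perfect square. Its splitting field is Q(sqrt(149)), which has degree 2 over Q.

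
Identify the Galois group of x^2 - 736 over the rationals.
Gal(K/Q) = Z/2Z (cyclic of order 2)

x^2 - 736 is irreducible over Q since 736 is not a rational square. The splitting field Q(sqrt(736)) has degree 2 over Q, and its unique nontrivial automorphism is sqrt(736) ↦ -sqrt(736). Hence Gal(Q(sqrt(736))/Q) = Z/2Z.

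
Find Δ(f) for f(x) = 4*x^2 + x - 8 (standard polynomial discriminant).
Δ = 129

For a quadratic a x^2 + b x + c the discriminant is Δ = b^2 - 4ac = (1)^2 - 4*(4)*(-8) = 1 - (-128) = 129.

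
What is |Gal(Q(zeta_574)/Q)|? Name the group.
|Gal(Q(zeta_574)/Q)| = phi(574) = 240; group ≅ (Z/574Z)^* ≅ Z/6Z × Z/40Z

The n-th cyclotomic polynomial Φ_574(x) is the minimal polynomial of zeta_574 over Q and has degree phi(574) = 240. So Q(zeta_574) is a degree-240 Galois extension with Galois group (Z/574Z)^*. By CRT, (Z/574Z)^* ≅ (Z/2Z)^* × (Z/7Z)^* × (Z/41Z)^*. Each prime-power unit group is (Z/2Z)^* ≅ trivial group (order 1); (Z/7Z)^* ≅ Z/6Z; (Z/41Z)^* ≅ Z/40Z. Hence Gal(Q(zeta_574)/Q) ≅ Z/6Z × Z/40Z.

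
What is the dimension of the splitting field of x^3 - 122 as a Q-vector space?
[K:Q] = 6

x^3 - 122 has one real root r = 122^(1/3) and two complex roots r*zeta_3, r*zeta_3^2 where zeta_3 = e^(2*pi*i/3). The splitting field is Q(r, zeta_3). [Q(r):Q] = 3 and [Q(zeta_3):Q] = 2 with gcd = 1, so [Q(r, zeta_3):Q] = 3 * 2 = 6.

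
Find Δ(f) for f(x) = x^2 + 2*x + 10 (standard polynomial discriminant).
Δ = -36

For a quadratic a x^2 + b x + c the discriminant is Δ = b^2 - 4ac = (2)^2 - 4*(1)*(10) = 4 - (40) = -36.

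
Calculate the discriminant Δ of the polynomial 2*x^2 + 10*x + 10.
Δ = 20

For a quadratic a x^2 + b x + c the discriminant is Δ = b^2 - 4ac = (10)^2 - 4*(2)*(10) = 100 - (80) = 20.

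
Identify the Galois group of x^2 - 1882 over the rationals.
Gal(K/Q) = Z/2Z (cyclic of order 2)

x^2 - 1882 is irreducible over Q since 1882 is not a rational square. The splitting field Q(sqrt(1882)) has degree 2 over Q, and its unique nontrivial automorphism is sqrt(1882) ↦ -sqrt(1882). Hence Gal(Q(sqrt(1882))/Q) = Z/2Z.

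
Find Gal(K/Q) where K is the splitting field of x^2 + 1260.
Gal(K/Q) = Z/2Z (cyclic of order 2)

x^2 + 1260 is irreducible over Q since -1260 is not a rational square. The splitting field Q(sqrt(-1260)) has degree 2 over Q, and its unique nontrivial automorphism is sqrt(-1260) ↦ -sqrt(-1260). Hence Gal(Q(sqrt(-1260))/Q) = Z/2Z.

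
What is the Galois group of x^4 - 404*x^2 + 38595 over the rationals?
Gal(K/Q) = V_4 (Klein four-group, Z/2Z × Z/2Z)

f factors as (x^2 - 155)(x^2 - 249), so the splitting field is K = Q(sqrt(155), sqrt(249)). The elements 155, 249, 38595 are all non-squares in Q, so sqrt(155) and sqrt(249) generate independent quadratic extensions. Thus [K:Q] = 4 and Gal(K/Q) is generated by the two order-2 automorphisms sqrt(155) ↦ -sqrt(155) and sqrt(249) ↦ -sqrt(249), giving V_4.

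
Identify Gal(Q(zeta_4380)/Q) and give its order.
|Gal(Q(zeta_4380)/Q)| = phi(4380) = 1152; group ≅ (Z/4380Z)^* ≅ Z/2Z × Z/2Z × Z/4Z × Z/72Z

The n-th cyclotomic polynomial Φ_4380(x) is the minimal polynomial of zeta_4380 over Q and has degree phi(4380) = 1152. So Q(zeta_4380) is a degree-1152 Galois extension with Galois group (Z/4380Z)^*. By CRT, (Z/4380Z)^* ≅ (Z/4Z)^* × (Z/3Z)^* × (Z/5Z)^* × (Z/73Z)^*. Each prime-power unit group is (Z/4Z)^* ≅ Z/2Z; (Z/3Z)^* ≅ Z/2Z; (Z/5Z)^* ≅ Z/4Z; (Z/73Z)^* ≅ Z/72Z. Hence Gal(Q(zeta_4380)/Q) ≅ Z/2Z × Z/2Z × Z/4Z × Z/72Z.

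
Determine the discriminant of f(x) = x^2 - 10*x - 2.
Δ = 108

For a quadratic a x^2 + b x + c the discriminant is Δ = b^2 - 4ac = (-10)^2 - 4*(1)*(-2) = 100 - (-8) = 108.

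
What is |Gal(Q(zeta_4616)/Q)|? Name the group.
|Gal(Q(zeta_4616)/Q)| = phi(4616) = 2304; group ≅ (Z/4616Z)^* ≅ Z/2Z × Z/2Z × Z/576Z

The n-th cyclotomic polynomial Φ_4616(x) is the minimal polynomial of zeta_4616 over Q and has degree phi(4616) = 2304. So Q(zeta_4616) is a degree-2304 Galois extension with Galois group (Z/4616Z)^*. By CRT, (Z/4616Z)^* ≅ (Z/8Z)^* × (Z/577Z)^*. Each prime-power unit group is (Z/8Z)^* ≅ Z/2Z × Z/2Z; (Z/577Z)^* ≅ Z/576Z. Hence Gal(Q(zeta_4616)/Q) ≅ Z/2Z × Z/2Z × Z/576Z.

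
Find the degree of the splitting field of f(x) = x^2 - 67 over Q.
[K:Q] = 2

The polynomial x^2 - 67 is irreducible over Q since 67 is not a perfect square. Its splitting field is Q(sqrt(67)), which has degree 2 over Q.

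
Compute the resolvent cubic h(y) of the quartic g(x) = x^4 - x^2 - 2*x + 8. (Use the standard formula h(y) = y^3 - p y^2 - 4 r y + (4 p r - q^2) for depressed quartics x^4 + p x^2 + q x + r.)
h(y) = y^3 + y^2 - 32*y - 36

Identify coefficients: p = -1, q = -2, r = 8.
Plug into h(y) = y^3 - p y^2 - 4 r y + (4 p r - q^2):
  h(y) = y^3 - (-1) y^2 - 4*(8) y + (4*(-1)*(8) - (-2)^2)
       = y^3 + (1) y^2 + (-32) y + (-36).
Simplifying: h(y) = y^3 + y^2 - 32*y - 36.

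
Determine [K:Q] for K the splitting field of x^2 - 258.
[K:Q] = 2

The polynomial x^2 - 258 is irreducible over Q since 258 is not a perfect square. Its splitting field is Q(sqrt(258)), which has degree 2 over Q.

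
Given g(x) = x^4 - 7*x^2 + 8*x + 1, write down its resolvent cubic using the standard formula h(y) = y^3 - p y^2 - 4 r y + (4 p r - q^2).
h(y) = y^3 + 7*y^2 - 4*y - 92

Identify coefficients: p = -7, q = 8, r = 1.
Plug into h(y) = y^3 - p y^2 - 4 r y + (4 p r - q^2):
  h(y) = y^3 - (-7) y^2 - 4*(1) y + (4*(-7)*(1) - (8)^2)
       = y^3 + (7) y^2 + (-4) y + (-92).
Simplifying: h(y) = y^3 + 7*y^2 - 4*y - 92.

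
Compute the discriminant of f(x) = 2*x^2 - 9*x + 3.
Δ = 57

For a quadratic a x^2 + b x + c the discriminant is Δ = b^2 - 4ac = (-9)^2 - 4*(2)*(3) = 81 - (24) = 57.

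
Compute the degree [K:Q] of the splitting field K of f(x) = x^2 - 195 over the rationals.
[K:Q] = 2

The polynomial x^2 - 195 is irreducible over Q since 195 is not a perfect square. Its splitting field is Q(sqrt(195)), which has degree 2 over Q.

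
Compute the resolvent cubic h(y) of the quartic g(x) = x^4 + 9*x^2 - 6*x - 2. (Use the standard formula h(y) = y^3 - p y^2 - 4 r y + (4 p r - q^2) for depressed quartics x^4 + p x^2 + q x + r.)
h(y) = y^3 - 9*y^2 + 8*y - 108

Identify coefficients: p = 9, q = -6, r = -2.
Plug into h(y) = y^3 - p y^2 - 4 r y + (4 p r - q^2):
  h(y) = y^3 - (9) y^2 - 4*(-2) y + (4*(9)*(-2) - (-6)^2)
       = y^3 + (-9) y^2 + (8) y + (-108).
Simplifying: h(y) = y^3 - 9*y^2 + 8*y - 108.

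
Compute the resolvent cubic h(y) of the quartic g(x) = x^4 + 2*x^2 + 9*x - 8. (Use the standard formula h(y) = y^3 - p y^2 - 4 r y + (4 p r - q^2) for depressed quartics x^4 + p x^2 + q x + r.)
h(y) = y^3 - 2*y^2 + 32*y - 145

Identify coefficients: p = 2, q = 9, r = -8.
Plug into h(y) = y^3 - p y^2 - 4 r y + (4 p r - q^2):
  h(y) = y^3 - (2) y^2 - 4*(-8) y + (4*(2)*(-8) - (9)^2)
       = y^3 + (-2) y^2 + (32) y + (-145).
Simplifying: h(y) = y^3 - 2*y^2 + 32*y - 145.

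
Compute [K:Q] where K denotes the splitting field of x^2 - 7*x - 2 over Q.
[K:Q] = 2

The discriminant of x^2 + (-7)*x + (-2) is b^2 - 4c = 49 - (-8) = 57. Since 57 is not a perfect square in Q, the polynomial is irreducible over Q. Its two roots generate a degree-2 extension, so [K:Q] = 2.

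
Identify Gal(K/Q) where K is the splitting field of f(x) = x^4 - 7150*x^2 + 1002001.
Gal(K/Q) = Z/2Z (cyclic of order 2)

f factors as (x^2 - 7007)(x^2 - 143), so the splitting field is K = Q(sqrt(7007), sqrt(143)). The squarefree part of 7007 is 143 and the squarefree part of 143 is also 143, so sqrt(7007) and sqrt(143) are both rational multiples of sqrt(143). Hence Q(sqrt(7007)) = Q(sqrt(143)) = Q(sqrt(143)), and the splitting field collapses to a single degree-2 extension with Galois group Z/2Z.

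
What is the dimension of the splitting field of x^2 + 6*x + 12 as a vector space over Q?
[K:Q] = 2

The discriminant of x^2 + (6)*x + (12) is b^2 - 4c = 36 - (48) = -12. Since -12 is not a perfect square in Q, the polynomial is irreducible over Q. Its two roots generate a degree-2 extension, so [K:Q] = 2.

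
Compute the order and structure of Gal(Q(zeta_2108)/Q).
|Gal(Q(zeta_2108)/Q)| = phi(2108) = 960; group ≅ (Z/2108Z)^* ≅ Z/2Z × Z/16Z × Z/30Z

The n-th cyclotomic polynomial Φ_2108(x) is the minimal polynomial of zeta_2108 over Q and has degree phi(2108) = 960. So Q(zeta_2108) is a degree-960 Galois extension with Galois group (Z/2108Z)^*. By CRT, (Z/2108Z)^* ≅ (Z/4Z)^* × (Z/17Z)^* × (Z/31Z)^*. Each prime-power unit group is (Z/4Z)^* ≅ Z/2Z; (Z/17Z)^* ≅ Z/16Z; (Z/31Z)^* ≅ Z/30Z. Hence Gal(Q(zeta_2108)/Q) ≅ Z/2Z × Z/16Z × Z/30Z.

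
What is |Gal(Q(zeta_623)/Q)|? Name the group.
|Gal(Q(zeta_623)/Q)| = phi(623) = 528; group ≅ (Z/623Z)^* ≅ Z/6Z × Z/88Z

The n-th cyclotomic polynomial Φ_623(x) is the minimal polynomial of zeta_623 over Q and has degree phi(623) = 528. So Q(zeta_623) is a degree-528 Galois extension with Galois group (Z/623Z)^*. By CRT, (Z/623Z)^* ≅ (Z/7Z)^* × (Z/89Z)^*. Each prime-power unit group is (Z/7Z)^* ≅ Z/6Z; (Z/89Z)^* ≅ Z/88Z. Hence Gal(Q(zeta_623)/Q) ≅ Z/6Z × Z/88Z.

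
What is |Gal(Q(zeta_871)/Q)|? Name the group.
|Gal(Q(zeta_871)/Q)| = phi(871) = 792; group ≅ (Z/871Z)^* ≅ Z/12Z × Z/66Z

The n-th cyclotomic polynomial Φ_871(x) is the minimal polynomial of zeta_871 over Q and has degree phi(871) = 792. So Q(zeta_871) is a degree-792 Galois extension with Galois group (Z/871Z)^*. By CRT, (Z/871Z)^* ≅ (Z/13Z)^* × (Z/67Z)^*. Each prime-power unit group is (Z/13Z)^* ≅ Z/12Z; (Z/67Z)^* ≅ Z/66Z. Hence Gal(Q(zeta_871)/Q) ≅ Z/12Z × Z/66Z.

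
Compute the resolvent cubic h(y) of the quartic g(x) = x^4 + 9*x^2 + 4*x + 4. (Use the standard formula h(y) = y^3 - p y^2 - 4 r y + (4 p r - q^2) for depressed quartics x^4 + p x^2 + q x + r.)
h(y) = y^3 - 9*y^2 - 16*y + 128

Identify coefficients: p = 9, q = 4, r = 4.
Plug into h(y) = y^3 - p y^2 - 4 r y + (4 p r - q^2):
  h(y) = y^3 - (9) y^2 - 4*(4) y + (4*(9)*(4) - (4)^2)
       = y^3 + (-9) y^2 + (-16) y + (128).
Simplifying: h(y) = y^3 - 9*y^2 - 16*y + 128.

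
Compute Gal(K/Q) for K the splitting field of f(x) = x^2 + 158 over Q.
Gal(K/Q) = Z/2Z (cyclic of order 2)

x^2 + 158 is irreducible over Q since -158 is not a rational square. The splitting field Q(sqrt(-158)) has degree 2 over Q, and its unique nontrivial automorphism is sqrt(-158) ↦ -sqrt(-158). Hence Gal(Q(sqrt(-158))/Q) = Z/2Z.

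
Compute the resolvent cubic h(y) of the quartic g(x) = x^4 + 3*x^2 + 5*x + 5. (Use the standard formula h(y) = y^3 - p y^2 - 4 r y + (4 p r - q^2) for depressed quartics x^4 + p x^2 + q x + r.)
h(y) = y^3 - 3*y^2 - 20*y + 35

Identify coefficients: p = 3, q = 5, r = 5.
Plug into h(y) = y^3 - p y^2 - 4 r y + (4 p r - q^2):
  h(y) = y^3 - (3) y^2 - 4*(5) y + (4*(3)*(5) - (5)^2)
       = y^3 + (-3) y^2 + (-20) y + (35).
Simplifying: h(y) = y^3 - 3*y^2 - 20*y + 35.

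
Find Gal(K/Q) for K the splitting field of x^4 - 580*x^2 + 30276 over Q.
Gal(K/Q) = Z/2Z (cyclic of order 2)

f factors as (x^2 - 522)(x^2 - 58), so the splitting field is K = Q(sqrt(522), sqrt(58)). The squarefree part of 522 is 58 and the squarefree part of 58 is also 58, so sqrt(522) and sqrt(58) are both rational multiples of sqrt(58). Hence Q(sqrt(522)) = Q(sqrt(58)) = Q(sqrt(58)), and the splitting field collapses to a single degree-2 extension with Galois group Z/2Z.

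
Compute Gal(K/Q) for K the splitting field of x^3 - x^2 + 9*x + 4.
Gal(K/Q) = S_3 (symmetric group of order 6)

Compute the discriminant of x^3 + (-1)*x^2 + (9)*x + (4): Δ = -3899. Since Δ is not a rational square, the Galois group is not contained in A_3; it must be the full S_3 (irreducibility of the cubic rules out anything smaller).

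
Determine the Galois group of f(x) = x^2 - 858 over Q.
Gal(K/Q) = Z/2Z (cyclic of order 2)

x^2 - 858 is irreducible over Q since 858 is not a rational square. The splitting field Q(sqrt(858)) has degree 2 over Q, and its unique nontrivial automorphism is sqrt(858) ↦ -sqrt(858). Hence Gal(Q(sqrt(858))/Q) = Z/2Z.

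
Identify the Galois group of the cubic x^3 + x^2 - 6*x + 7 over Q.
Gal(K/Q) = S_3 (symmetric group of order 6)

Compute the discriminant of x^3 + (1)*x^2 + (-6)*x + (7): Δ = -1207. Since Δ is not a rational square, the Galois group is not contained in A_3; it must be the full S_3 (irreducibility of the cubic rules out anything smaller).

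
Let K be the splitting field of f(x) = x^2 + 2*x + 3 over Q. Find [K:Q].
[K:Q] = 2

The discriminant of x^2 + (2)*x + (3) is b^2 - 4c = 4 - (12) = -8. Since -8 is not a perfect square in Q, the polynomial is irreducible over Q. Its two roots generate a degree-2 extension, so [K:Q] = 2.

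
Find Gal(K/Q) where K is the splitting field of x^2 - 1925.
Gal(K/Q) = Z/2Z (cyclic of order 2)

x^2 - 1925 is irreducible over Q since 1925 is not a rational square. The splitting field Q(sqrt(1925)) has degree 2 over Q, and its unique nontrivial automorphism is sqrt(1925) ↦ -sqrt(1925). Hence Gal(Q(sqrt(1925))/Q) = Z/2Z.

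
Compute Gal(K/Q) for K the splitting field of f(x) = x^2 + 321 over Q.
Gal(K/Q) = Z/2Z (cyclic of order 2)

x^2 + 321 is irreducible over Q since -321 is not a rational square. The splitting field Q(sqrt(-321)) has degree 2 over Q, and its unique nontrivial automorphism is sqrt(-321) ↦ -sqrt(-321). Hence Gal(Q(sqrt(-321))/Q) = Z/2Z.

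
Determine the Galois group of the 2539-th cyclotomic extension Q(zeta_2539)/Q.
|Gal(Q(zeta_2539)/Q)| = phi(2539) = 2538; group ≅ (Z/2539Z)^* ≅ Z/2538Z

The n-th cyclotomic polynomial Φ_2539(x) is the minimal polynomial of zeta_2539 over Q and has degree phi(2539) = 2538. So Q(zeta_2539) is a degree-2538 Galois extension with Galois group (Z/2539Z)^*. (Z/2539Z)^* is cyclic since 2539 is an odd prime power (or 4). Hence Gal(Q(zeta_2539)/Q) ≅ Z/2538Z.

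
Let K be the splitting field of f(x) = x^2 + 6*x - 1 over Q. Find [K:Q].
[K:Q] = 2

The discriminant of x^2 + (6)*x + (-1) is b^2 - 4c = 36 - (-4) = 40. Since 40 is not a perfect square in Q, the polynomial is irreducible over Q. Its two roots generate a degree-2 extension, so [K:Q] = 2.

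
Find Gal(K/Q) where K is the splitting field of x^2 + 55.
Gal(K/Q) = Z/2Z (cyclic of order 2)

x^2 + 55 is irreducible over Q since -55 is not a rational square. The splitting field Q(sqrt(-55)) has degree 2 over Q, and its unique nontrivial automorphism is sqrt(-55) ↦ -sqrt(-55). Hence Gal(Q(sqrt(-55))/Q) = Z/2Z.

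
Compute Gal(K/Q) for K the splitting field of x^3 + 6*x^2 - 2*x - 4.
Gal(K/Q) = S_3 (symmetric group of order 6)

Compute the discriminant of x^3 + (6)*x^2 + (-2)*x + (-4): Δ = 4064. Since Δ is not a rational square, the Galois group is not contained in A_3; it must be the full S_3 (irreducibility of the cubic rules out anything smaller).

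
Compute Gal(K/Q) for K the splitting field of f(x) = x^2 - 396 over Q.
Gal(K/Q) = Z/2Z (cyclic of order 2)

x^2 - 396 is irreducible over Q since 396 is not a rational square. The splitting field Q(sqrt(396)) has degree 2 over Q, and its unique nontrivial automorphism is sqrt(396) ↦ -sqrt(396). Hence Gal(Q(sqrt(396))/Q) = Z/2Z.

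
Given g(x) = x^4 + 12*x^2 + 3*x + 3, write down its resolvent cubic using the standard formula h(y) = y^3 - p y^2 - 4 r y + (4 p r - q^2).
h(y) = y^3 - 12*y^2 - 12*y + 135

Identify coefficients: p = 12, q = 3, r = 3.
Plug into h(y) = y^3 - p y^2 - 4 r y + (4 p r - q^2):
  h(y) = y^3 - (12) y^2 - 4*(3) y + (4*(12)*(3) - (3)^2)
       = y^3 + (-12) y^2 + (-12) y + (135).
Simplifying: h(y) = y^3 - 12*y^2 - 12*y + 135.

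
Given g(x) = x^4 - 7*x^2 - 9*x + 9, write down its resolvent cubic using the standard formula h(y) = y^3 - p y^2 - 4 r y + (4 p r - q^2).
h(y) = y^3 + 7*y^2 - 36*y - 333

Identify coefficients: p = -7, q = -9, r = 9.
Plug into h(y) = y^3 - p y^2 - 4 r y + (4 p r - q^2):
  h(y) = y^3 - (-7) y^2 - 4*(9) y + (4*(-7)*(9) - (-9)^2)
       = y^3 + (7) y^2 + (-36) y + (-333).
Simplifying: h(y) = y^3 + 7*y^2 - 36*y - 333.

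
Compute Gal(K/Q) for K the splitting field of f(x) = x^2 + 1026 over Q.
Gal(K/Q) = Z/2Z (cyclic of order 2)

x^2 + 1026 is irreducible over Q since -1026 is not a rational square. The splitting field Q(sqrt(-1026)) has degree 2 over Q, and its unique nontrivial automorphism is sqrt(-1026) ↦ -sqrt(-1026). Hence Gal(Q(sqrt(-1026))/Q) = Z/2Z.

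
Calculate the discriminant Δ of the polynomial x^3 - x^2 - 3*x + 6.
Δ = -507

For x^3 + a x^2 + b x + c the discriminant is Δ = 18 a b c - 4 a^3 c + a^2 b^2 - 4 b^3 - 27 c^2.
Plug a = -1, b = -3, c = 6:
  18*(-1)*(-3)*(6) - 4*(-1)^3*(6) + (-1)^2*(-3)^2 - 4*(-3)^3 - 27*(6)^2
  = 324 + (24) + 9 + (108) + (-972)
  = -507.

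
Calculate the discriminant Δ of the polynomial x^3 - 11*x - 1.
Δ = 5297

For a depressed cubic x^3 + p x + q the discriminant is Δ = -4 p^3 - 27 q^2 = -4*(-11)^3 - 27*(-1)^2 = 5324 - 27 = 5297.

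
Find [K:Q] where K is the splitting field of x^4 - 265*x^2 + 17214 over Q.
[K:Q] = 4

f factors as (x^2 - 151)(x^2 - 114); the splitting field is K = Q(sqrt(151), sqrt(114)). Since 151, 114, and 17214 are all non-squares in Q, the three subfields Q(sqrt(151)), Q(sqrt(114)), Q(sqrt(17214)) are distinct degree-2 extensions, so [K:Q] = 4 (Klein four Galois group).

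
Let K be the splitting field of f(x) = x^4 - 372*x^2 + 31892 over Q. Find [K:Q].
[K:Q] = 4

f factors as (x^2 - 238)(x^2 - 134); the splitting field is K = Q(sqrt(238), sqrt(134)). Since 238, 134, and 31892 are all non-squares in Q, the three subfields Q(sqrt(238)), Q(sqrt(134)), Q(sqrt(31892)) are distinct degree-2 extensions, so [K:Q] = 4 (Klein four Galois group).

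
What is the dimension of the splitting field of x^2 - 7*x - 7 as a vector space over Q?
[K:Q] = 2

The discriminant of x^2 + (-7)*x + (-7) is b^2 - 4c = 49 - (-28) = 77. Since 77 is not a perfect square in Q, the polynomial is irreducible over Q. Its two roots generate a degree-2 extension, so [K:Q] = 2.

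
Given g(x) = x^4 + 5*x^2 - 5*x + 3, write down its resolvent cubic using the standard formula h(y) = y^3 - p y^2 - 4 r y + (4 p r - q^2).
h(y) = y^3 - 5*y^2 - 12*y + 35

Identify coefficients: p = 5, q = -5, r = 3.
Plug into h(y) = y^3 - p y^2 - 4 r y + (4 p r - q^2):
  h(y) = y^3 - (5) y^2 - 4*(3) y + (4*(5)*(3) - (-5)^2)
       = y^3 + (-5) y^2 + (-12) y + (35).
Simplifying: h(y) = y^3 - 5*y^2 - 12*y + 35.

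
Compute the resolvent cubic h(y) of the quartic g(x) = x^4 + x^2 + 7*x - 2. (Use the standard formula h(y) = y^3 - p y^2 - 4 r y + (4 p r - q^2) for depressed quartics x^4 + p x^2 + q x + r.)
h(y) = y^3 - y^2 + 8*y - 57

Identify coefficients: p = 1, q = 7, r = -2.
Plug into h(y) = y^3 - p y^2 - 4 r y + (4 p r - q^2):
  h(y) = y^3 - (1) y^2 - 4*(-2) y + (4*(1)*(-2) - (7)^2)
       = y^3 + (-1) y^2 + (8) y + (-57).
Simplifying: h(y) = y^3 - y^2 + 8*y - 57.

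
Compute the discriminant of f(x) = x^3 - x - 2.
Δ = -104

For x^3 + a x^2 + b x + c the discriminant is Δ = 18 a b c - 4 a^3 c + a^2 b^2 - 4 b^3 - 27 c^2.
Plug a = 0, b = -1, c = -2:
  18*(0)*(-1)*(-2) - 4*(0)^3*(-2) + (0)^2*(-1)^2 - 4*(-1)^3 - 27*(-2)^2
  = 0 + (0) + 0 + (4) + (-108)
  = -104.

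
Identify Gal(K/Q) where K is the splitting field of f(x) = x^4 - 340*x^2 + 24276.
Gal(K/Q) = V_4 (Klein four-group, Z/2Z × Z/2Z)

f factors as (x^2 - 238)(x^2 - 102), so the splitting field is K = Q(sqrt(238), sqrt(102)). The elements 238, 102, 24276 are all non-squares in Q, so sqrt(238) and sqrt(102) generate independent quadratic extensions. Thus [K:Q] = 4 and Gal(K/Q) is generated by the two order-2 automorphisms sqrt(238) ↦ -sqrt(238) and sqrt(102) ↦ -sqrt(102), giving V_4.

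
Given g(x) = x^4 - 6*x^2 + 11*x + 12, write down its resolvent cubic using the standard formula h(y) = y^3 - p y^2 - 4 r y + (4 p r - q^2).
h(y) = y^3 + 6*y^2 - 48*y - 409

Identify coefficients: p = -6, q = 11, r = 12.
Plug into h(y) = y^3 - p y^2 - 4 r y + (4 p r - q^2):
  h(y) = y^3 - (-6) y^2 - 4*(12) y + (4*(-6)*(12) - (11)^2)
       = y^3 + (6) y^2 + (-48) y + (-409).
Simplifying: h(y) = y^3 + 6*y^2 - 48*y - 409.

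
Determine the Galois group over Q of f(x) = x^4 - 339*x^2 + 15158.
Gal(K/Q) = V_4 (Klein four-group, Z/2Z × Z/2Z)

f factors as (x^2 - 53)(x^2 - 286), so the splitting field is K = Q(sqrt(53), sqrt(286)). The elements 53, 286, 15158 are all non-squares in Q, so sqrt(53) and sqrt(286) generate independent quadratic extensions. Thus [K:Q] = 4 and Gal(K/Q) is generated by the two order-2 automorphisms sqrt(53) ↦ -sqrt(53) and sqrt(286) ↦ -sqrt(286), giving V_4.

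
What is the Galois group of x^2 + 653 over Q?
Gal(K/Q) = Z/2Z (cyclic of order 2)

x^2 + 653 is irreducible over Q since -653 is not a rational square. The splitting field Q(sqrt(-653)) has degree 2 over Q, and its unique nontrivial automorphism is sqrt(-653) ↦ -sqrt(-653). Hence Gal(Q(sqrt(-653))/Q) = Z/2Z.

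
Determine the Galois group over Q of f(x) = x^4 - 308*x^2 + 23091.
Gal(K/Q) = V_4 (Klein four-group, Z/2Z × Z/2Z)

f factors as (x^2 - 179)(x^2 - 129), so the splitting field is K = Q(sqrt(179), sqrt(129)). The elements 179, 129, 23091 are all non-squares in Q, so sqrt(179) and sqrt(129) generate independent quadratic extensions. Thus [K:Q] = 4 and Gal(K/Q) is generated by the two order-2 automorphisms sqrt(179) ↦ -sqrt(179) and sqrt(129) ↦ -sqrt(129), giving V_4.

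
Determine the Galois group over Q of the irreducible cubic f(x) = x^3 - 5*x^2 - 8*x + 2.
Gal(K/Q) = S_3 (symmetric group of order 6)

Compute the discriminant of x^3 + (-5)*x^2 + (-8)*x + (2): Δ = 5980. Since Δ is not a rational square, the Galois group is not contained in A_3; it must be the full S_3 (irreducibility of the cubic rules out anything smaller).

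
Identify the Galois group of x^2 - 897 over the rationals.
Gal(K/Q) = Z/2Z (cyclic of order 2)

x^2 - 897 is irreducible over Q since 897 is not a rational square. The splitting field Q(sqrt(897)) has degree 2 over Q, and its unique nontrivial automorphism is sqrt(897) ↦ -sqrt(897). Hence Gal(Q(sqrt(897))/Q) = Z/2Z.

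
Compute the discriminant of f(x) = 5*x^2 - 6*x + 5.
Δ = -64

For a quadratic a x^2 + b x + c the discriminant is Δ = b^2 - 4ac = (-6)^2 - 4*(5)*(5) = 36 - (100) = -64.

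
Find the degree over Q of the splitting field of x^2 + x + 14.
[K:Q] = 2

The discriminant of x^2 + (1)*x + (14) is b^2 - 4c = 1 - (56) = -55. Since -55 is not a perfect square in Q, the polynomial is irreducible over Q. Its two roots generate a degree-2 extension, so [K:Q] = 2.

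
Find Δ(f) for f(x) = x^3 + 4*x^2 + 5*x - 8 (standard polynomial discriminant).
Δ = -2660

For x^3 + a x^2 + b x + c the discriminant is Δ = 18 a b c - 4 a^3 c + a^2 b^2 - 4 b^3 - 27 c^2.
Plug a = 4, b = 5, c = -8:
  18*(4)*(5)*(-8) - 4*(4)^3*(-8) + (4)^2*(5)^2 - 4*(5)^3 - 27*(-8)^2
  = -2880 + (2048) + 400 + (-500) + (-1728)
  = -2660.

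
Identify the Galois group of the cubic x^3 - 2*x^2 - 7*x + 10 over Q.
Gal(K/Q) = S_3 (symmetric group of order 6)

Compute the discriminant of x^3 + (-2)*x^2 + (-7)*x + (10): Δ = 1708. Since Δ is not a rational square, the Galois group is not contained in A_3; it must be the full S_3 (irreducibility of the cubic rules out anything smaller).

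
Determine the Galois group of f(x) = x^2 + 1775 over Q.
Gal(K/Q) = Z/2Z (cyclic of order 2)

x^2 + 1775 is irreducible over Q since -1775 is not a rational square. The splitting field Q(sqrt(-1775)) has degree 2 over Q, and its unique nontrivial automorphism is sqrt(-1775) ↦ -sqrt(-1775). Hence Gal(Q(sqrt(-1775))/Q) = Z/2Z.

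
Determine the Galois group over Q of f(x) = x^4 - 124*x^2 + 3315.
Gal(K/Q) = V_4 (Klein four-group, Z/2Z × Z/2Z)

f factors as (x^2 - 39)(x^2 - 85), so the splitting field is K = Q(sqrt(39), sqrt(85)). The elements 39, 85, 3315 are all non-squares in Q, so sqrt(39) and sqrt(85) generate independent quadratic extensions. Thus [K:Q] = 4 and Gal(K/Q) is generated by the two order-2 automorphisms sqrt(39) ↦ -sqrt(39) and sqrt(85) ↦ -sqrt(85), giving V_4.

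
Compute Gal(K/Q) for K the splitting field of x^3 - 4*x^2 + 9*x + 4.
Gal(K/Q) = S_3 (symmetric group of order 6)

Compute the discriminant of x^3 + (-4)*x^2 + (9)*x + (4): Δ = -3620. Since Δ is not a rational square, the Galois group is not contained in A_3; it must be the full S_3 (irreducibility of the cubic rules out anything smaller).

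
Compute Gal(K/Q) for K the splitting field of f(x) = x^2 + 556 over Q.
Gal(K/Q) = Z/2Z (cyclic of order 2)

x^2 + 556 is irreducible over Q since -556 is not a rational square. The splitting field Q(sqrt(-556)) has degree 2 over Q, and its unique nontrivial automorphism is sqrt(-556) ↦ -sqrt(-556). Hence Gal(Q(sqrt(-556))/Q) = Z/2Z.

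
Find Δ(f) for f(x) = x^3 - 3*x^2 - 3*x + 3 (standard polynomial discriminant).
Δ = 756

For x^3 + a x^2 + b x + c the discriminant is Δ = 18 a b c - 4 a^3 c + a^2 b^2 - 4 b^3 - 27 c^2.
Plug a = -3, b = -3, c = 3:
  18*(-3)*(-3)*(3) - 4*(-3)^3*(3) + (-3)^2*(-3)^2 - 4*(-3)^3 - 27*(3)^2
  = 486 + (324) + 81 + (108) + (-243)
  = 756.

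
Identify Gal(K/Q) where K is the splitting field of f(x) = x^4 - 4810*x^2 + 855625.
Gal(K/Q) = Z/2Z (cyclic of order 2)

f factors as (x^2 - 4625)(x^2 - 185), so the splitting field is K = Q(sqrt(4625), sqrt(185)). The squarefree part of 4625 is 185 and the squarefree part of 185 is also 185, so sqrt(4625) and sqrt(185) are both rational multiples of sqrt(185). Hence Q(sqrt(4625)) = Q(sqrt(185)) = Q(sqrt(185)), and the splitting field collapses to a single degree-2 extension with Galois group Z/2Z.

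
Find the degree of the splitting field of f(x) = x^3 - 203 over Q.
[K:Q] = 6

x^3 - 203 has one real root r = 203^(1/3) and two complex roots r*zeta_3, r*zeta_3^2 where zeta_3 = e^(2*pi*i/3). The splitting field is Q(r, zeta_3). [Q(r):Q] = 3 and [Q(zeta_3):Q] = 2 with gcd = 1, so [Q(r, zeta_3):Q] = 3 * 2 = 6.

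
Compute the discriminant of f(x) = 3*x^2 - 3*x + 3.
Δ = -27

For a quadratic a x^2 + b x + c the discriminant is Δ = b^2 - 4ac = (-3)^2 - 4*(3)*(3) = 9 - (36) = -27.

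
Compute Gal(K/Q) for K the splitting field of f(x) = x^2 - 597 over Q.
Gal(K/Q) = Z/2Z (cyclic of order 2)

x^2 - 597 is irreducible over Q since 597 is not a rational square. The splitting field Q(sqrt(597)) has degree 2 over Q, and its unique nontrivial automorphism is sqrt(597) ↦ -sqrt(597). Hence Gal(Q(sqrt(597))/Q) = Z/2Z.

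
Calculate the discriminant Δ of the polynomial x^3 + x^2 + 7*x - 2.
Δ = -1675

For x^3 + a x^2 + b x + c the discriminant is Δ = 18 a b c - 4 a^3 c + a^2 b^2 - 4 b^3 - 27 c^2.
Plug a = 1, b = 7, c = -2:
  18*(1)*(7)*(-2) - 4*(1)^3*(-2) + (1)^2*(7)^2 - 4*(7)^3 - 27*(-2)^2
  = -252 + (8) + 49 + (-1372) + (-108)
  = -1675.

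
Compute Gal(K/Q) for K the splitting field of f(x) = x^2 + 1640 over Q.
Gal(K/Q) = Z/2Z (cyclic of order 2)

x^2 + 1640 is irreducible over Q since -1640 is not a rational square. The splitting field Q(sqrt(-1640)) has degree 2 over Q, and its unique nontrivial automorphism is sqrt(-1640) ↦ -sqrt(-1640). Hence Gal(Q(sqrt(-1640))/Q) = Z/2Z.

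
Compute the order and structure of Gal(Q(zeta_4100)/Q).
|Gal(Q(zeta_4100)/Q)| = phi(4100) = 1600; group ≅ (Z/4100Z)^* ≅ Z/2Z × Z/20Z × Z/40Z

The n-th cyclotomic polynomial Φ_4100(x) is the minimal polynomial of zeta_4100 over Q and has degree phi(4100) = 1600. So Q(zeta_4100) is a degree-1600 Galois extension with Galois group (Z/4100Z)^*. By CRT, (Z/4100Z)^* ≅ (Z/4Z)^* × (Z/25Z)^* × (Z/41Z)^*. Each prime-power unit group is (Z/4Z)^* ≅ Z/2Z; (Z/25Z)^* ≅ Z/20Z; (Z/41Z)^* ≅ Z/40Z. Hence Gal(Q(zeta_4100)/Q) ≅ Z/2Z × Z/20Z × Z/40Z.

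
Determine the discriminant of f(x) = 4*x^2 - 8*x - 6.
Δ = 160

For a quadratic a x^2 + b x + c the discriminant is Δ = b^2 - 4ac = (-8)^2 - 4*(4)*(-6) = 64 - (-96) = 160.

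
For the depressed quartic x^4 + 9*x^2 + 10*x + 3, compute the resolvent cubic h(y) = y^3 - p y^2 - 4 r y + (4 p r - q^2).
h(y) = y^3 - 9*y^2 - 12*y + 8

Identify coefficients: p = 9, q = 10, r = 3.
Plug into h(y) = y^3 - p y^2 - 4 r y + (4 p r - q^2):
  h(y) = y^3 - (9) y^2 - 4*(3) y + (4*(9)*(3) - (10)^2)
       = y^3 + (-9) y^2 + (-12) y + (8).
Simplifying: h(y) = y^3 - 9*y^2 - 12*y + 8.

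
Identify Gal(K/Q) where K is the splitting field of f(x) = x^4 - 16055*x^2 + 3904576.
Gal(K/Q) = Z/2Z (cyclic of order 2)

f factors as (x^2 - 15808)(x^2 - 247), so the splitting field is K = Q(sqrt(15808), sqrt(247)). The squarefree part of 15808 is 247 and the squarefree part of 247 is also 247, so sqrt(15808) and sqrt(247) are both rational multiples of sqrt(247). Hence Q(sqrt(15808)) = Q(sqrt(247)) = Q(sqrt(247)), and the splitting field collapses to a single degree-2 extension with Galois group Z/2Z.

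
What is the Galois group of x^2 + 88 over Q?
Gal(K/Q) = Z/2Z (cyclic of order 2)

x^2 + 88 is irreducible over Q since -88 is not a rational square. The splitting field Q(sqrt(-88)) has degree 2 over Q, and its unique nontrivial automorphism is sqrt(-88) ↦ -sqrt(-88). Hence Gal(Q(sqrt(-88))/Q) = Z/2Z.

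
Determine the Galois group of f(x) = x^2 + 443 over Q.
Gal(K/Q) = Z/2Z (cyclic of order 2)

x^2 + 443 is irreducible over Q since -443 is not a rational square. The splitting field Q(sqrt(-443)) has degree 2 over Q, and its unique nontrivial automorphism is sqrt(-443) ↦ -sqrt(-443). Hence Gal(Q(sqrt(-443))/Q) = Z/2Z.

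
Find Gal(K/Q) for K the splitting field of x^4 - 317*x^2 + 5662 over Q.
Gal(K/Q) = V_4 (Klein four-group, Z/2Z × Z/2Z)

f factors as (x^2 - 19)(x^2 - 298), so the splitting field is K = Q(sqrt(19), sqrt(298)). The elements 19, 298, 5662 are all non-squares in Q, so sqrt(19) and sqrt(298) generate independent quadratic extensions. Thus [K:Q] = 4 and Gal(K/Q) is generated by the two order-2 automorphisms sqrt(19) ↦ -sqrt(19) and sqrt(298) ↦ -sqrt(298), giving V_4.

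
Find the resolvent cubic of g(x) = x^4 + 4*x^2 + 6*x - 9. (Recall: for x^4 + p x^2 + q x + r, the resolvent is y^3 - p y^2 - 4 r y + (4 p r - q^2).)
h(y) = y^3 - 4*y^2 + 36*y - 180

Identify coefficients: p = 4, q = 6, r = -9.
Plug into h(y) = y^3 - p y^2 - 4 r y + (4 p r - q^2):
  h(y) = y^3 - (4) y^2 - 4*(-9) y + (4*(4)*(-9) - (6)^2)
       = y^3 + (-4) y^2 + (36) y + (-180).
Simplifying: h(y) = y^3 - 4*y^2 + 36*y - 180.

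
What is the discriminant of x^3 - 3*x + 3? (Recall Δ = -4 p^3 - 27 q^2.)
Δ = -135

For a depressed cubic x^3 + p x + q the discriminant is Δ = -4 p^3 - 27 q^2 = -4*(-3)^3 - 27*(3)^2 = 108 - 243 = -135.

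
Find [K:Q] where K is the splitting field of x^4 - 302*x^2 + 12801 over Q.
[K:Q] = 4

f factors as (x^2 - 51)(x^2 - 251); the splitting field is K = Q(sqrt(51), sqrt(251)). Since 51, 251, and 12801 are all non-squares in Q, the three subfields Q(sqrt(51)), Q(sqrt(251)), Q(sqrt(12801)) are distinct degree-2 extensions, so [K:Q] = 4 (Klein four Galois group).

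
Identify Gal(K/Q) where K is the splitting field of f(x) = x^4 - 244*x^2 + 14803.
Gal(K/Q) = V_4 (Klein four-group, Z/2Z × Z/2Z)

f factors as (x^2 - 131)(x^2 - 113), so the splitting field is K = Q(sqrt(131), sqrt(113)). The elements 131, 113, 14803 are all non-squares in Q, so sqrt(131) and sqrt(113) generate independent quadratic extensions. Thus [K:Q] = 4 and Gal(K/Q) is generated by the two order-2 automorphisms sqrt(131) ↦ -sqrt(131) and sqrt(113) ↦ -sqrt(113), giving V_4.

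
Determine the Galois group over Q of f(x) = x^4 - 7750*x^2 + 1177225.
Gal(K/Q) = Z/2Z (cyclic of order 2)

f factors as (x^2 - 155)(x^2 - 7595), so the splitting field is K = Q(sqrt(155), sqrt(7595)). The squarefree part of 155 is 155 and the squarefree part of 7595 is also 155, so sqrt(155) and sqrt(7595) are both rational multiples of sqrt(155). Hence Q(sqrt(155)) = Q(sqrt(7595)) = Q(sqrt(155)), and the splitting field collapses to a single degree-2 extension with Galois group Z/2Z.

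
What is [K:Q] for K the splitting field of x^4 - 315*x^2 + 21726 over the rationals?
[K:Q] = 4

f factors as (x^2 - 102)(x^2 - 213); the splitting field is K = Q(sqrt(102), sqrt(213)). Since 102, 213, and 21726 are all non-squares in Q, the three subfields Q(sqrt(102)), Q(sqrt(213)), Q(sqrt(21726)) are distinct degree-2 extensions, so [K:Q] = 4 (Klein four Galois group).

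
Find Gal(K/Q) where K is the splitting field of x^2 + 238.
Gal(K/Q) = Z/2Z (cyclic of order 2)

x^2 + 238 is irreducible over Q since -238 is not a rational square. The splitting field Q(sqrt(-238)) has degree 2 over Q, and its unique nontrivial automorphism is sqrt(-238) ↦ -sqrt(-238). Hence Gal(Q(sqrt(-238))/Q) = Z/2Z.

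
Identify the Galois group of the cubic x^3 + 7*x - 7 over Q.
Gal(K/Q) = S_3 (symmetric group of order 6)

Compute the discriminant of x^3 + (0)*x^2 + (7)*x + (-7): Δ = -2695. Since Δ is not a rational square, the Galois group is not contained in A_3; it must be the full S_3 (irreducibility of the cubic rules out anything smaller).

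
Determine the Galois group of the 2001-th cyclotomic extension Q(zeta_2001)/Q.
|Gal(Q(zeta_2001)/Q)| = phi(2001) = 1232; group ≅ (Z/2001Z)^* ≅ Z/2Z × Z/22Z × Z/28Z

The n-th cyclotomic polynomial Φ_2001(x) is the minimal polynomial of zeta_2001 over Q and has degree phi(2001) = 1232. So Q(zeta_2001) is a degree-1232 Galois extension with Galois group (Z/2001Z)^*. By CRT, (Z/2001Z)^* ≅ (Z/3Z)^* × (Z/23Z)^* × (Z/29Z)^*. Each prime-power unit group is (Z/3Z)^* ≅ Z/2Z; (Z/23Z)^* ≅ Z/22Z; (Z/29Z)^* ≅ Z/28Z. Hence Gal(Q(zeta_2001)/Q) ≅ Z/2Z × Z/22Z × Z/28Z.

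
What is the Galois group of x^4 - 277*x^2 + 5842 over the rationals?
Gal(K/Q) = V_4 (Klein four-group, Z/2Z × Z/2Z)

f factors as (x^2 - 254)(x^2 - 23), so the splitting field is K = Q(sqrt(254), sqrt(23)). The elements 254, 23, 5842 are all non-squares in Q, so sqrt(254) and sqrt(23) generate independent quadratic extensions. Thus [K:Q] = 4 and Gal(K/Q) is generated by the two order-2 automorphisms sqrt(254) ↦ -sqrt(254) and sqrt(23) ↦ -sqrt(23), giving V_4.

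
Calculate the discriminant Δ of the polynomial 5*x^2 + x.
Δ = 1

For a quadratic a x^2 + b x + c the discriminant is Δ = b^2 - 4ac = (1)^2 - 4*(5)*(0) = 1 - (0) = 1.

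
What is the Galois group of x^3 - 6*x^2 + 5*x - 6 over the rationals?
Gal(K/Q) = S_3 (symmetric group of order 6)

Compute the discriminant of x^3 + (-6)*x^2 + (5)*x + (-6): Δ = -2516. Since Δ is not a rational square, the Galois group is not contained in A_3; it must be the full S_3 (irreducibility of the cubic rules out anything smaller).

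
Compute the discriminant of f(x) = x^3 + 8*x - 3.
Δ = -2291

For a depressed cubic x^3 + p x + q the discriminant is Δ = -4 p^3 - 27 q^2 = -4*(8)^3 - 27*(-3)^2 = -2048 - 243 = -2291.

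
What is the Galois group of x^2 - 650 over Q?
Gal(K/Q) = Z/2Z (cyclic of order 2)

x^2 - 650 is irreducible over Q since 650 is not a rational square. The splitting field Q(sqrt(650)) has degree 2 over Q, and its unique nontrivial automorphism is sqrt(650) ↦ -sqrt(650). Hence Gal(Q(sqrt(650))/Q) = Z/2Z.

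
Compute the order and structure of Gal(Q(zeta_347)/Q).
|Gal(Q(zeta_347)/Q)| = phi(347) = 346; group ≅ (Z/347Z)^* ≅ Z/346Z

The n-th cyclotomic polynomial Φ_347(x) is the minimal polynomial of zeta_347 over Q and has degree phi(347) = 346. So Q(zeta_347) is a degree-346 Galois extension with Galois group (Z/347Z)^*. (Z/347Z)^* is cyclic since 347 is an odd prime power (or 4). Hence Gal(Q(zeta_347)/Q) ≅ Z/346Z.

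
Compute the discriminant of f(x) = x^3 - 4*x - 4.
Δ = -176

For x^3 + a x^2 + b x + c the discriminant is Δ = 18 a b c - 4 a^3 c + a^2 b^2 - 4 b^3 - 27 c^2.
Plug a = 0, b = -4, c = -4:
  18*(0)*(-4)*(-4) - 4*(0)^3*(-4) + (0)^2*(-4)^2 - 4*(-4)^3 - 27*(-4)^2
  = 0 + (0) + 0 + (256) + (-432)
  = -176.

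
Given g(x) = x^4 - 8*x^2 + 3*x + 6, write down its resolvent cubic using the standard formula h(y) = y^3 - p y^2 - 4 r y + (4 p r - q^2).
h(y) = y^3 + 8*y^2 - 24*y - 201

Identify coefficients: p = -8, q = 3, r = 6.
Plug into h(y) = y^3 - p y^2 - 4 r y + (4 p r - q^2):
  h(y) = y^3 - (-8) y^2 - 4*(6) y + (4*(-8)*(6) - (3)^2)
       = y^3 + (8) y^2 + (-24) y + (-201).
Simplifying: h(y) = y^3 + 8*y^2 - 24*y - 201.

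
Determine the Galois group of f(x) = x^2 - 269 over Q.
Gal(K/Q) = Z/2Z (cyclic of order 2)

x^2 - 269 is irreducible over Q since 269 is not a rational square. The splitting field Q(sqrt(269)) has degree 2 over Q, and its unique nontrivial automorphism is sqrt(269) ↦ -sqrt(269). Hence Gal(Q(sqrt(269))/Q) = Z/2Z.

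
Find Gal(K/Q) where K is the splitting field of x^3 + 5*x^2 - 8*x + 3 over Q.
Gal(K/Q) = S_3 (symmetric group of order 6)

Compute the discriminant of x^3 + (5)*x^2 + (-8)*x + (3): Δ = -255. Since Δ is not a rational square, the Galois group is not contained in A_3; it must be the full S_3 (irreducibility of the cubic rules out anything smaller).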